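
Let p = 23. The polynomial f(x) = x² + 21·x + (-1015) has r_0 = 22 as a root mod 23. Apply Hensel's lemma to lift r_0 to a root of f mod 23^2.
r_1 = 137 (mod 529)

Hensel: r_{i+1} = r_i − f(r_i)·(f′(r_i))^{-1} mod 23^{i+2}, f′(x) = 2x + 21. Iterate:
  r_0 = 22 (mod 23)
  r_1 = 137 (mod 529)
Final: r = 137 satisfies f(r) ≡ 0 mod 23^2.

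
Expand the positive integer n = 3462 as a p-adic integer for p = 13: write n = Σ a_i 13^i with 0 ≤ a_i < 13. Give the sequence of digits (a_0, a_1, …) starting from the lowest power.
(a_0, a_1, …) = (4, 6, 7, 1)

Repeated division by 13 gives the digits low-to-high: 3462 = 4 + 6·13^1 + 7·13^2 + 1·13^3. Digit sequence: (4, 6, 7, 1).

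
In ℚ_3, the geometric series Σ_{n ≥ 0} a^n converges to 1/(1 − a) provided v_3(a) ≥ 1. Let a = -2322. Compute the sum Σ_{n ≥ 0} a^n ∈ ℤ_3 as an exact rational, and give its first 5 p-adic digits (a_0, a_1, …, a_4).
Σ a^n = 1/(1 − a) = 1/2323;  first 5 digits = (1, 0, 0, 1, 1)

v_3(a) = 3 ≥ 1, so the series converges in ℤ_3 to 1/(1 − a) = 1/(1 − (-2322)) = 1/2323. Expand this rational in ℤ_3: compute digits iteratively via d_i = x_i mod 3, x_{i+1} = (x_i − d_i)/3. The first 5 digits are (1, 0, 0, 1, 1).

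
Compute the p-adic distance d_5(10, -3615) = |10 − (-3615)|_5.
d_5(10, -3615) = 1/125

Step 1 — x − y = 10 − (-3615) = 3625. Step 2 — v_5(3625) = 3 (factor: 3625 = (5^3 · 29); the sign does not affect v_p). Step 3 — |x − y|_5 = 5^{-3} = 1/125.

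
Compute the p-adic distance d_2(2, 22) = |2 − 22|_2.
d_2(2, 22) = 1/4

Step 1 — x − y = 2 − 22 = -20. Step 2 — v_2(-20) = 2 (factor: -20 = −(2^2 · 5); the sign does not affect v_p). Step 3 — |x − y|_2 = 2^{-2} = 1/4.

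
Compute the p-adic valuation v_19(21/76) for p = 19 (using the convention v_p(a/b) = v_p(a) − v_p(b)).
v_19(21/76) = -1

Factor powers of 19 from the numerator and denominator of the reduced fraction: 21 = 19^0 · 21 and 76 = 19^1 · 4. Apply v_p(a/b) = v_p(a) − v_p(b): v_19(21/76) = 0 − 1 = -1.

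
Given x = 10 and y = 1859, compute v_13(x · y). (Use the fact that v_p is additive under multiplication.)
v_13(18590) = 2

v_p(x) = 0 (factor: 10 = 13^0 · 10); v_p(y) = 2 (factor: 1859 = 13^2 · 11). Additivity: v_p(xy) = v_p(x) + v_p(y) = 0 + 2 = 2. (Direct check: xy = 18590 = 13^2 · (110).)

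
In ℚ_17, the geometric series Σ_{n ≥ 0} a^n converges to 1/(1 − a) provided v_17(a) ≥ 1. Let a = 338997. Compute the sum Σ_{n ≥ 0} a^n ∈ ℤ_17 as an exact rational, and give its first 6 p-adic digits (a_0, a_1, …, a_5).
Σ a^n = 1/(1 − a) = -1/338996;  first 6 digits = (1, 0, 0, 1, 4, 0)

v_17(a) = 3 ≥ 1, so the series converges in ℤ_17 to 1/(1 − a) = 1/(1 − 338997) = -1/338996. Expand this rational in ℤ_17: compute digits iteratively via d_i = x_i mod 17, x_{i+1} = (x_i − d_i)/17. The first 6 digits are (1, 0, 0, 1, 4, 0).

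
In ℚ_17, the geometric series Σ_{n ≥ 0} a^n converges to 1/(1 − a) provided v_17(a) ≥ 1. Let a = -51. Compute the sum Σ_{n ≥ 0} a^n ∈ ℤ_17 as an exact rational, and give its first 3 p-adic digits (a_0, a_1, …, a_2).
Σ a^n = 1/(1 − a) = 1/52;  first 3 digits = (1, 14, 8)

v_17(a) = 1 ≥ 1, so the series converges in ℤ_17 to 1/(1 − a) = 1/(1 − (-51)) = 1/52. Expand this rational in ℤ_17: compute digits iteratively via d_i = x_i mod 17, x_{i+1} = (x_i − d_i)/17. The first 3 digits are (1, 14, 8).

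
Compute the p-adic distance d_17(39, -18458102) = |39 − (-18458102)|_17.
d_17(39, -18458102) = 1/1419857

Step 1 — x − y = 39 − (-18458102) = 18458141. Step 2 — v_17(18458141) = 5 (factor: 18458141 = (17^5 · 13); the sign does not affect v_p). Step 3 — |x − y|_17 = 17^{-5} = 1/1419857.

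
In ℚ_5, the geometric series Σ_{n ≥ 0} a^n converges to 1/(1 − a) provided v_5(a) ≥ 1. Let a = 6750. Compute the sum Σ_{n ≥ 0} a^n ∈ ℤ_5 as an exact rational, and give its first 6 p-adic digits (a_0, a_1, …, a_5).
Σ a^n = 1/(1 − a) = -1/6749;  first 6 digits = (1, 0, 0, 4, 0, 2)

v_5(a) = 3 ≥ 1, so the series converges in ℤ_5 to 1/(1 − a) = 1/(1 − 6750) = -1/6749. Expand this rational in ℤ_5: compute digits iteratively via d_i = x_i mod 5, x_{i+1} = (x_i − d_i)/5. The first 6 digits are (1, 0, 0, 4, 0, 2).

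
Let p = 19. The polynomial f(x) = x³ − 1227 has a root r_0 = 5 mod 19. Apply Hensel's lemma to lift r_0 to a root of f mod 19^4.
r_3 = 2874 (mod 130321)

Hensel: r_{i+1} = r_i − f(r_i)/f′(r_i) mod 19^{i+2}, where f′(x) = 3x². Iterate:
  r_0 = 5 (mod 19)
  r_1 = 347 (mod 361)
  r_2 = 2874 (mod 6859)
  r_3 = 2874 (mod 130321)
Final: r = 2874 with f(r) ≡ 0 mod 19^4.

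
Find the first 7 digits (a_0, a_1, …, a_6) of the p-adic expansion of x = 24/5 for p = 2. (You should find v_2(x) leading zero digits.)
(a_0, …, a_6) = (0, 0, 0, 1, 1, 1, 0)

v_2(24/5) = 3, so a_0 = ... = a_2 = 0. Factor out: x = 2^3 · u with u = 3/5 a unit in ℤ_2. Expand u iteratively via a_{v+i} = u_i mod 2, u_{i+1} = (u_i − a_{v+i})/2:
  u_0 = 3/5;  a_3 = 1;  u_1 = (u_0 − 1)/2 = -1/5
  u_1 = -1/5;  a_4 = 1;  u_2 = (u_1 − 1)/2 = -3/5
  u_2 = -3/5;  a_5 = 1;  u_3 = (u_2 − 1)/2 = -4/5
  u_3 = -4/5;  a_6 = 0;  u_4 = (u_3 − 0)/2 = -2/5
Digits: (0, 0, 0, 1, 1, 1, 0).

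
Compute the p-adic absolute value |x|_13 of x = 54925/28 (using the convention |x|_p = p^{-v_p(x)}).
|54925/28|_13 = 1/2197

Step 1 — compute v_13(x) by factoring powers of 13 out of the numerator and denominator: v_13(54925/28) = 3. Step 2 — apply |x|_p = p^{-v_p(x)} = 13^{-3} = 1/2197.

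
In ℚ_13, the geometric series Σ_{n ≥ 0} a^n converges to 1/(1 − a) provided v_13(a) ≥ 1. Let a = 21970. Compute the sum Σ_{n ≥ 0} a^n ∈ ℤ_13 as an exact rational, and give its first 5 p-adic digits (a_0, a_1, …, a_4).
Σ a^n = 1/(1 − a) = -1/21969;  first 5 digits = (1, 0, 0, 10, 0)

v_13(a) = 3 ≥ 1, so the series converges in ℤ_13 to 1/(1 − a) = 1/(1 − 21970) = -1/21969. Expand this rational in ℤ_13: compute digits iteratively via d_i = x_i mod 13, x_{i+1} = (x_i − d_i)/13. The first 5 digits are (1, 0, 0, 10, 0).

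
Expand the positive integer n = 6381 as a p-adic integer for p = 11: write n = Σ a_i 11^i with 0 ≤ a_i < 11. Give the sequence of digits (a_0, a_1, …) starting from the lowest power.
(a_0, a_1, …) = (1, 8, 8, 4)

Repeated division by 11 gives the digits low-to-high: 6381 = 1 + 8·11^1 + 8·11^2 + 4·11^3. Digit sequence: (1, 8, 8, 4).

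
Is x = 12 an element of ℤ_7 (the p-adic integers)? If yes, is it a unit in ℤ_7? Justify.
x ∈ ℤ_7^× (unit); v_7(x) = 0

ℤ_7 = {x ∈ ℚ_7 : v_7(x) ≥ 0} and ℤ_7^× = {x ∈ ℤ_7 : v_7(x) = 0}. Here v_7(12) = v_7(num) − v_7(den) = 0; compare against these criteria.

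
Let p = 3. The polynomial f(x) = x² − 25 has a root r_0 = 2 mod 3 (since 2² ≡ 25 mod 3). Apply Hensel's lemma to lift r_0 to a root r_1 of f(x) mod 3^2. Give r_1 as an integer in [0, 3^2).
r_1 = 5 (mod 9)

Hensel's recurrence: r_{i+1} = r_i − f(r_i)·(f′(r_i))^{-1} mod 3^{i+2}, with f′(x) = 2x. Iterate:
  r_0 = 2 (mod 3)
  r_1 = 5 (mod 9)
Final: r_1 = 5, and one checks f(r_1) ≡ 0 mod 3^2.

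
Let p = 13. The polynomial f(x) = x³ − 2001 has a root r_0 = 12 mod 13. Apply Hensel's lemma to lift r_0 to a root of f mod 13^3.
r_2 = 1962 (mod 2197)

Hensel: r_{i+1} = r_i − f(r_i)/f′(r_i) mod 13^{i+2}, where f′(x) = 3x². Iterate:
  r_0 = 12 (mod 13)
  r_1 = 103 (mod 169)
  r_2 = 1962 (mod 2197)
Final: r = 1962 with f(r) ≡ 0 mod 13^3.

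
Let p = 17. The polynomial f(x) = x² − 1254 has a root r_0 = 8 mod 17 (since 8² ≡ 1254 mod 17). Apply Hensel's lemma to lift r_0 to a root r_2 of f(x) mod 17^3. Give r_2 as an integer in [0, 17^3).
r_2 = 4309 (mod 4913)

Hensel's recurrence: r_{i+1} = r_i − f(r_i)·(f′(r_i))^{-1} mod 17^{i+2}, with f′(x) = 2x. Iterate:
  r_0 = 8 (mod 17)
  r_1 = 263 (mod 289)
  r_2 = 4309 (mod 4913)
Final: r_2 = 4309, and one checks f(r_2) ≡ 0 mod 17^3.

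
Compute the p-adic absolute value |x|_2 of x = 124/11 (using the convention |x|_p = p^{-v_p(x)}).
|124/11|_2 = 1/4

Step 1 — compute v_2(x) by factoring powers of 2 out of the numerator and denominator: v_2(124/11) = 2. Step 2 — apply |x|_p = p^{-v_p(x)} = 2^{-2} = 1/4.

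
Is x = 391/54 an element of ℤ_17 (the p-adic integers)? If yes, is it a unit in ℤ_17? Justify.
x ∈ ℤ_17 but not a unit; v_17(x) = 1 > 0

ℤ_17 = {x ∈ ℚ_17 : v_17(x) ≥ 0} and ℤ_17^× = {x ∈ ℤ_17 : v_17(x) = 0}. Here v_17(391/54) = v_17(num) − v_17(den) = 1; compare against these criteria.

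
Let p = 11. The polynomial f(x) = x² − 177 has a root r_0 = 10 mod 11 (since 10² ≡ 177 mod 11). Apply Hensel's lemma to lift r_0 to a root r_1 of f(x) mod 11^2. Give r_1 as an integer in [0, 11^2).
r_1 = 32 (mod 121)

Hensel's recurrence: r_{i+1} = r_i − f(r_i)·(f′(r_i))^{-1} mod 11^{i+2}, with f′(x) = 2x. Iterate:
  r_0 = 10 (mod 11)
  r_1 = 32 (mod 121)
Final: r_1 = 32, and one checks f(r_1) ≡ 0 mod 11^2.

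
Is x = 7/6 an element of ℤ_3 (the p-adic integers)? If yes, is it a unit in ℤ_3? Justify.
x ∉ ℤ_3 (v_3(x) = -1 < 0)

ℤ_3 = {x ∈ ℚ_3 : v_3(x) ≥ 0} and ℤ_3^× = {x ∈ ℤ_3 : v_3(x) = 0}. Here v_3(7/6) = v_3(num) − v_3(den) = -1; compare against these criteria.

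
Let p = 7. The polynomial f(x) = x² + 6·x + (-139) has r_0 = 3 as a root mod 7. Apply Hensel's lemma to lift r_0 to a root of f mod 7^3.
r_2 = 94 (mod 343)

Hensel: r_{i+1} = r_i − f(r_i)·(f′(r_i))^{-1} mod 7^{i+2}, f′(x) = 2x + 6. Iterate:
  r_0 = 3 (mod 7)
  r_1 = 45 (mod 49)
  r_2 = 94 (mod 343)
Final: r = 94 satisfies f(r) ≡ 0 mod 7^3.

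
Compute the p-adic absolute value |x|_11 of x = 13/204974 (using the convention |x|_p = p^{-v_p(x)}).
|13/204974|_11 = 14641

Step 1 — compute v_11(x) by factoring powers of 11 out of the numerator and denominator: v_11(13/204974) = -4. Step 2 — apply |x|_p = p^{-v_p(x)} = 11^{4} = 14641.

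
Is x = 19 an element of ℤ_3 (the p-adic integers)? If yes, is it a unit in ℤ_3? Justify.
x ∈ ℤ_3^× (unit); v_3(x) = 0

ℤ_3 = {x ∈ ℚ_3 : v_3(x) ≥ 0} and ℤ_3^× = {x ∈ ℤ_3 : v_3(x) = 0}. Here v_3(19) = v_3(num) − v_3(den) = 0; compare against these criteria.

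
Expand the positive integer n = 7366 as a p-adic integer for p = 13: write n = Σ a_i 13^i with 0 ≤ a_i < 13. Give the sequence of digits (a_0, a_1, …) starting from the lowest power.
(a_0, a_1, …) = (8, 7, 4, 3)

Repeated division by 13 gives the digits low-to-high: 7366 = 8 + 7·13^1 + 4·13^2 + 3·13^3. Digit sequence: (8, 7, 4, 3).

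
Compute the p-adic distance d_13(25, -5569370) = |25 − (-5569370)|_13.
d_13(25, -5569370) = 1/371293

Step 1 — x − y = 25 − (-5569370) = 5569395. Step 2 — v_13(5569395) = 5 (factor: 5569395 = (13^5 · 15); the sign does not affect v_p). Step 3 — |x − y|_13 = 13^{-5} = 1/371293.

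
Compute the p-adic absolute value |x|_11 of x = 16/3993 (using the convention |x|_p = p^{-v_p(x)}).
|16/3993|_11 = 1331

Step 1 — compute v_11(x) by factoring powers of 11 out of the numerator and denominator: v_11(16/3993) = -3. Step 2 — apply |x|_p = p^{-v_p(x)} = 11^{3} = 1331.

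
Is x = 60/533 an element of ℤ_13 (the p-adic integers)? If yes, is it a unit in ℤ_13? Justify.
x ∉ ℤ_13 (v_13(x) = -1 < 0)

ℤ_13 = {x ∈ ℚ_13 : v_13(x) ≥ 0} and ℤ_13^× = {x ∈ ℤ_13 : v_13(x) = 0}. Here v_13(60/533) = v_13(num) − v_13(den) = -1; compare against these criteria.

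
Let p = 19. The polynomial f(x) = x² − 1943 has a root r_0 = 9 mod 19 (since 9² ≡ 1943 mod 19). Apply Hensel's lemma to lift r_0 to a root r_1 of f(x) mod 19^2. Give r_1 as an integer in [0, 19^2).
r_1 = 313 (mod 361)

Hensel's recurrence: r_{i+1} = r_i − f(r_i)·(f′(r_i))^{-1} mod 19^{i+2}, with f′(x) = 2x. Iterate:
  r_0 = 9 (mod 19)
  r_1 = 313 (mod 361)
Final: r_1 = 313, and one checks f(r_1) ≡ 0 mod 19^2.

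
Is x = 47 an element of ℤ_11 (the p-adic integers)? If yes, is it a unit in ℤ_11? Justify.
x ∈ ℤ_11^× (unit); v_11(x) = 0

ℤ_11 = {x ∈ ℚ_11 : v_11(x) ≥ 0} and ℤ_11^× = {x ∈ ℤ_11 : v_11(x) = 0}. Here v_11(47) = v_11(num) − v_11(den) = 0; compare against these criteria.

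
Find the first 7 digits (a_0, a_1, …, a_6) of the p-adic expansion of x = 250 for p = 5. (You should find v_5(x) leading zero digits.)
(a_0, …, a_6) = (0, 0, 0, 2, 0, 0, 0)

v_5(250) = 3, so a_0 = ... = a_2 = 0. Factor out: x = 5^3 · u with u = 2 a unit in ℤ_5. Expand u iteratively via a_{v+i} = u_i mod 5, u_{i+1} = (u_i − a_{v+i})/5:
  u_0 = 2;  a_3 = 2;  u_1 = (u_0 − 2)/5 = 0
  u_1 = 0;  a_4 = 0;  u_2 = (u_1 − 0)/5 = 0
  u_2 = 0;  a_5 = 0;  u_3 = (u_2 − 0)/5 = 0
  u_3 = 0;  a_6 = 0;  u_4 = (u_3 − 0)/5 = 0
Digits: (0, 0, 0, 2, 0, 0, 0).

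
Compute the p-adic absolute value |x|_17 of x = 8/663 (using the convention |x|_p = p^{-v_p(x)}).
|8/663|_17 = 17

Step 1 — compute v_17(x) by factoring powers of 17 out of the numerator and denominator: v_17(8/663) = -1. Step 2 — apply |x|_p = p^{-v_p(x)} = 17^{1} = 17.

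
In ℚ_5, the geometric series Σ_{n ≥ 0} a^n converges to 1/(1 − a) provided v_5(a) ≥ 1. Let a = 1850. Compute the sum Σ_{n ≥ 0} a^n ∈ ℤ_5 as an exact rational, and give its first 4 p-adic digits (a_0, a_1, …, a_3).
Σ a^n = 1/(1 − a) = -1/1849;  first 4 digits = (1, 0, 4, 4)

v_5(a) = 2 ≥ 1, so the series converges in ℤ_5 to 1/(1 − a) = 1/(1 − 1850) = -1/1849. Expand this rational in ℤ_5: compute digits iteratively via d_i = x_i mod 5, x_{i+1} = (x_i − d_i)/5. The first 4 digits are (1, 0, 4, 4).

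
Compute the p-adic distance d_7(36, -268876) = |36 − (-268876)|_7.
d_7(36, -268876) = 1/16807

Step 1 — x − y = 36 − (-268876) = 268912. Step 2 — v_7(268912) = 5 (factor: 268912 = (7^5 · 16); the sign does not affect v_p). Step 3 — |x − y|_7 = 7^{-5} = 1/16807.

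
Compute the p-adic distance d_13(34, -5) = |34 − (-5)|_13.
d_13(34, -5) = 1/13

Step 1 — x − y = 34 − (-5) = 39. Step 2 — v_13(39) = 1 (factor: 39 = (13^1 · 3); the sign does not affect v_p). Step 3 — |x − y|_13 = 13^{-1} = 1/13.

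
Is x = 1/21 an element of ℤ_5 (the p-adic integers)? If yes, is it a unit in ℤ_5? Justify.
x ∈ ℤ_5^× (unit); v_5(x) = 0

ℤ_5 = {x ∈ ℚ_5 : v_5(x) ≥ 0} and ℤ_5^× = {x ∈ ℤ_5 : v_5(x) = 0}. Here v_5(1/21) = v_5(num) − v_5(den) = 0; compare against these criteria.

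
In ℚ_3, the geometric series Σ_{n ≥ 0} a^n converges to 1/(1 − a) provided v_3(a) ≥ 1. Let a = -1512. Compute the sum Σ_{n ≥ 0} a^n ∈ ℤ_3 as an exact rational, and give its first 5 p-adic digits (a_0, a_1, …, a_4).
Σ a^n = 1/(1 − a) = 1/1513;  first 5 digits = (1, 0, 0, 1, 2)

v_3(a) = 3 ≥ 1, so the series converges in ℤ_3 to 1/(1 − a) = 1/(1 − (-1512)) = 1/1513. Expand this rational in ℤ_3: compute digits iteratively via d_i = x_i mod 3, x_{i+1} = (x_i − d_i)/3. The first 5 digits are (1, 0, 0, 1, 2).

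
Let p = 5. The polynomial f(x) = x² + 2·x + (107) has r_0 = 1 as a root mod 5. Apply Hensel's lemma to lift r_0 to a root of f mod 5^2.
r_1 = 11 (mod 25)

Hensel: r_{i+1} = r_i − f(r_i)·(f′(r_i))^{-1} mod 5^{i+2}, f′(x) = 2x + 2. Iterate:
  r_0 = 1 (mod 5)
  r_1 = 11 (mod 25)
Final: r = 11 satisfies f(r) ≡ 0 mod 5^2.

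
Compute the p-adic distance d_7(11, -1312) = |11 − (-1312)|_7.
d_7(11, -1312) = 1/49

Step 1 — x − y = 11 − (-1312) = 1323. Step 2 — v_7(1323) = 2 (factor: 1323 = (7^2 · 27); the sign does not affect v_p). Step 3 — |x − y|_7 = 7^{-2} = 1/49.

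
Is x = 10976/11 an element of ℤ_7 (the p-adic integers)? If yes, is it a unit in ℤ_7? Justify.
x ∈ ℤ_7 but not a unit; v_7(x) = 3 > 0

ℤ_7 = {x ∈ ℚ_7 : v_7(x) ≥ 0} and ℤ_7^× = {x ∈ ℤ_7 : v_7(x) = 0}. Here v_7(10976/11) = v_7(num) − v_7(den) = 3; compare against these criteria.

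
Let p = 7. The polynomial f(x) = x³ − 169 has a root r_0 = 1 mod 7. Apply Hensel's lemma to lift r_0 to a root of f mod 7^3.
r_2 = 8 (mod 343)

Hensel: r_{i+1} = r_i − f(r_i)/f′(r_i) mod 7^{i+2}, where f′(x) = 3x². Iterate:
  r_0 = 1 (mod 7)
  r_1 = 8 (mod 49)
  r_2 = 8 (mod 343)
Final: r = 8 with f(r) ≡ 0 mod 7^3.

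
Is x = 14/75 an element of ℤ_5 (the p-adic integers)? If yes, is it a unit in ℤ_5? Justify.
x ∉ ℤ_5 (v_5(x) = -2 < 0)

ℤ_5 = {x ∈ ℚ_5 : v_5(x) ≥ 0} and ℤ_5^× = {x ∈ ℤ_5 : v_5(x) = 0}. Here v_5(14/75) = v_5(num) − v_5(den) = -2; compare against these criteria.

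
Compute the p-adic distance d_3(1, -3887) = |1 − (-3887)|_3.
d_3(1, -3887) = 1/243

Step 1 — x − y = 1 − (-3887) = 3888. Step 2 — v_3(3888) = 5 (factor: 3888 = (3^5 · 16); the sign does not affect v_p). Step 3 — |x − y|_3 = 3^{-5} = 1/243.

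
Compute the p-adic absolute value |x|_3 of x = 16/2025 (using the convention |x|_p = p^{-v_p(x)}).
|16/2025|_3 = 81

Step 1 — compute v_3(x) by factoring powers of 3 out of the numerator and denominator: v_3(16/2025) = -4. Step 2 — apply |x|_p = p^{-v_p(x)} = 3^{4} = 81.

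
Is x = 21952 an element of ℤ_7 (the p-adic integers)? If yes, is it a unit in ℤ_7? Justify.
x ∈ ℤ_7 but not a unit; v_7(x) = 3 > 0

ℤ_7 = {x ∈ ℚ_7 : v_7(x) ≥ 0} and ℤ_7^× = {x ∈ ℤ_7 : v_7(x) = 0}. Here v_7(21952) = v_7(num) − v_7(den) = 3; compare against these criteria.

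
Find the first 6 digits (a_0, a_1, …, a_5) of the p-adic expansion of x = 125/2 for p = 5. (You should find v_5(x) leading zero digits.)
(a_0, …, a_5) = (0, 0, 0, 3, 2, 2)

v_5(125/2) = 3, so a_0 = ... = a_2 = 0. Factor out: x = 5^3 · u with u = 1/2 a unit in ℤ_5. Expand u iteratively via a_{v+i} = u_i mod 5, u_{i+1} = (u_i − a_{v+i})/5:
  u_0 = 1/2;  a_3 = 3;  u_1 = (u_0 − 3)/5 = -1/2
  u_1 = -1/2;  a_4 = 2;  u_2 = (u_1 − 2)/5 = -1/2
  u_2 = -1/2;  a_5 = 2;  u_3 = (u_2 − 2)/5 = -1/2
Digits: (0, 0, 0, 3, 2, 2).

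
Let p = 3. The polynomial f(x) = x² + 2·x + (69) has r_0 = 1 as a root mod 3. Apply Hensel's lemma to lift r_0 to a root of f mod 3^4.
r_3 = 64 (mod 81)

Hensel: r_{i+1} = r_i − f(r_i)·(f′(r_i))^{-1} mod 3^{i+2}, f′(x) = 2x + 2. Iterate:
  r_0 = 1 (mod 3)
  r_1 = 1 (mod 9)
  r_2 = 10 (mod 27)
  r_3 = 64 (mod 81)
Final: r = 64 satisfies f(r) ≡ 0 mod 3^4.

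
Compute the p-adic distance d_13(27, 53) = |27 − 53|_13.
d_13(27, 53) = 1/13

Step 1 — x − y = 27 − 53 = -26. Step 2 — v_13(-26) = 1 (factor: -26 = −(13^1 · 2); the sign does not affect v_p). Step 3 — |x − y|_13 = 13^{-1} = 1/13.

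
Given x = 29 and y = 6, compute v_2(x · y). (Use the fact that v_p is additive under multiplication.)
v_2(174) = 1

v_p(x) = 0 (factor: 29 = 2^0 · 29); v_p(y) = 1 (factor: 6 = 2^1 · 3). Additivity: v_p(xy) = v_p(x) + v_p(y) = 0 + 1 = 1. (Direct check: xy = 174 = 2^1 · (87).)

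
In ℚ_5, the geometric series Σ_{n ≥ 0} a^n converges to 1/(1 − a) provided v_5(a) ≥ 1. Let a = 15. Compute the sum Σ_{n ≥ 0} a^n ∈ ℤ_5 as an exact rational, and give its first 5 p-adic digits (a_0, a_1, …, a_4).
Σ a^n = 1/(1 − a) = -1/14;  first 5 digits = (1, 3, 4, 3, 1)

v_5(a) = 1 ≥ 1, so the series converges in ℤ_5 to 1/(1 − a) = 1/(1 − 15) = -1/14. Expand this rational in ℤ_5: compute digits iteratively via d_i = x_i mod 5, x_{i+1} = (x_i − d_i)/5. The first 5 digits are (1, 3, 4, 3, 1).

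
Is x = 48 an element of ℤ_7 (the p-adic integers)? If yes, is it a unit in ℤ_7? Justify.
x ∈ ℤ_7^× (unit); v_7(x) = 0

ℤ_7 = {x ∈ ℚ_7 : v_7(x) ≥ 0} and ℤ_7^× = {x ∈ ℤ_7 : v_7(x) = 0}. Here v_7(48) = v_7(num) − v_7(den) = 0; compare against these criteria.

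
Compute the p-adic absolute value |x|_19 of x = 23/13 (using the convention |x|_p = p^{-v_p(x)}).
|23/13|_19 = 1

Step 1 — compute v_19(x) by factoring powers of 19 out of the numerator and denominator: v_19(23/13) = 0. Step 2 — apply |x|_p = p^{-v_p(x)} = 19^{0} = 1.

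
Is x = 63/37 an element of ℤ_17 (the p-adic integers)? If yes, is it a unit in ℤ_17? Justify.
x ∈ ℤ_17^× (unit); v_17(x) = 0

ℤ_17 = {x ∈ ℚ_17 : v_17(x) ≥ 0} and ℤ_17^× = {x ∈ ℤ_17 : v_17(x) = 0}. Here v_17(63/37) = v_17(num) − v_17(den) = 0; compare against these criteria.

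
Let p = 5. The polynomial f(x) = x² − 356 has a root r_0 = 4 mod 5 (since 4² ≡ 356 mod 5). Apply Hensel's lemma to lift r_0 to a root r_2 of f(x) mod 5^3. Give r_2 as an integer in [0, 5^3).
r_2 = 59 (mod 125)

Hensel's recurrence: r_{i+1} = r_i − f(r_i)·(f′(r_i))^{-1} mod 5^{i+2}, with f′(x) = 2x. Iterate:
  r_0 = 4 (mod 5)
  r_1 = 9 (mod 25)
  r_2 = 59 (mod 125)
Final: r_2 = 59, and one checks f(r_2) ≡ 0 mod 5^3.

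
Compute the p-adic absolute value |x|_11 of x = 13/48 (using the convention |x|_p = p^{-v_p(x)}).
|13/48|_11 = 1

Step 1 — compute v_11(x) by factoring powers of 11 out of the numerator and denominator: v_11(13/48) = 0. Step 2 — apply |x|_p = p^{-v_p(x)} = 11^{0} = 1.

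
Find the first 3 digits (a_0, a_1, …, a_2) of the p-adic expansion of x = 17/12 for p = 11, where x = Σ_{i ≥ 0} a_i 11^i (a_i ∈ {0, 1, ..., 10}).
(a_0, …, a_2) = (6, 6, 4)

v_11(17/12) = 0 (numerator and denominator both coprime to 11), so x ∈ ℤ_11^×. Compute digits iteratively via a_i = x_i mod 11, x_{i+1} = (x_i − a_i)/11, with x_0 = x:
  x_0 = 17/12;  a_0 = 6;  x_1 = (x_0 − 6)/11 = -5/12
  x_1 = -5/12;  a_1 = 6;  x_2 = (x_1 − 6)/11 = -7/12
  x_2 = -7/12;  a_2 = 4;  x_3 = (x_2 − 4)/11 = -5/12
Digits: (6, 6, 4).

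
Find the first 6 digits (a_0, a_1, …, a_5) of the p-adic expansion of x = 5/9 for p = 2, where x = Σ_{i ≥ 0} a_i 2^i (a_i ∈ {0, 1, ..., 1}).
(a_0, …, a_5) = (1, 0, 1, 1, 1, 0)

v_2(5/9) = 0 (numerator and denominator both coprime to 2), so x ∈ ℤ_2^×. Compute digits iteratively via a_i = x_i mod 2, x_{i+1} = (x_i − a_i)/2, with x_0 = x:
  x_0 = 5/9;  a_0 = 1;  x_1 = (x_0 − 1)/2 = -2/9
  x_1 = -2/9;  a_1 = 0;  x_2 = (x_1 − 0)/2 = -1/9
  x_2 = -1/9;  a_2 = 1;  x_3 = (x_2 − 1)/2 = -5/9
  x_3 = -5/9;  a_3 = 1;  x_4 = (x_3 − 1)/2 = -7/9
  x_4 = -7/9;  a_4 = 1;  x_5 = (x_4 − 1)/2 = -8/9
  x_5 = -8/9;  a_5 = 0;  x_6 = (x_5 − 0)/2 = -4/9
Digits: (1, 0, 1, 1, 1, 0).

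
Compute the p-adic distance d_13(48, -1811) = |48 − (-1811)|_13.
d_13(48, -1811) = 1/169

Step 1 — x − y = 48 − (-1811) = 1859. Step 2 — v_13(1859) = 2 (factor: 1859 = (13^2 · 11); the sign does not affect v_p). Step 3 — |x − y|_13 = 13^{-2} = 1/169.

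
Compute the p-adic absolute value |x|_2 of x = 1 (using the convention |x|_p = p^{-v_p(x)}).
|1|_2 = 1

Step 1 — compute v_2(x) by factoring powers of 2 out of the numerator and denominator: v_2(1) = 0. Step 2 — apply |x|_p = p^{-v_p(x)} = 2^{0} = 1.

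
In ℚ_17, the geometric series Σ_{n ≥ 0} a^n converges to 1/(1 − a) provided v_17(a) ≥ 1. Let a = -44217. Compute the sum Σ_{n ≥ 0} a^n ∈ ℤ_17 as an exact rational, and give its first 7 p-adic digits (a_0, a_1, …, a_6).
Σ a^n = 1/(1 − a) = 1/44218;  first 7 digits = (1, 0, 0, 8, 16, 16, 12)

v_17(a) = 3 ≥ 1, so the series converges in ℤ_17 to 1/(1 − a) = 1/(1 − (-44217)) = 1/44218. Expand this rational in ℤ_17: compute digits iteratively via d_i = x_i mod 17, x_{i+1} = (x_i − d_i)/17. The first 7 digits are (1, 0, 0, 8, 16, 16, 12).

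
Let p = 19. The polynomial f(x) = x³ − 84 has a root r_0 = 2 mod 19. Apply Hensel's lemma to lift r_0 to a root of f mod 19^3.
r_2 = 4942 (mod 6859)

Hensel: r_{i+1} = r_i − f(r_i)/f′(r_i) mod 19^{i+2}, where f′(x) = 3x². Iterate:
  r_0 = 2 (mod 19)
  r_1 = 249 (mod 361)
  r_2 = 4942 (mod 6859)
Final: r = 4942 with f(r) ≡ 0 mod 19^3.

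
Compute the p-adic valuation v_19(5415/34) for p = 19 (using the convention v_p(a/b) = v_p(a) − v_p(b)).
v_19(5415/34) = 2

Factor powers of 19 from the numerator and denominator of the reduced fraction: 5415 = 19^2 · 15 and 34 = 19^0 · 34. Apply v_p(a/b) = v_p(a) − v_p(b): v_19(5415/34) = 2 − 0 = 2.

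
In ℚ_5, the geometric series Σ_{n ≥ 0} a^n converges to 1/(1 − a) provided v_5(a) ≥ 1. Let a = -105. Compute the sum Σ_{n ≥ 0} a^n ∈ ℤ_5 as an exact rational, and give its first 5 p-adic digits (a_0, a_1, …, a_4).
Σ a^n = 1/(1 − a) = 1/106;  first 5 digits = (1, 4, 1, 1, 1)

v_5(a) = 1 ≥ 1, so the series converges in ℤ_5 to 1/(1 − a) = 1/(1 − (-105)) = 1/106. Expand this rational in ℤ_5: compute digits iteratively via d_i = x_i mod 5, x_{i+1} = (x_i − d_i)/5. The first 5 digits are (1, 4, 1, 1, 1).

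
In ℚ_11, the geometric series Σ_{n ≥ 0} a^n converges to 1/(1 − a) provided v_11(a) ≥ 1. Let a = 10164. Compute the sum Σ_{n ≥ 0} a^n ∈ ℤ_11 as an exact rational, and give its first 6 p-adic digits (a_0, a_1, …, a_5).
Σ a^n = 1/(1 − a) = -1/10163;  first 6 digits = (1, 0, 7, 7, 5, 3)

v_11(a) = 2 ≥ 1, so the series converges in ℤ_11 to 1/(1 − a) = 1/(1 − 10164) = -1/10163. Expand this rational in ℤ_11: compute digits iteratively via d_i = x_i mod 11, x_{i+1} = (x_i − d_i)/11. The first 6 digits are (1, 0, 7, 7, 5, 3).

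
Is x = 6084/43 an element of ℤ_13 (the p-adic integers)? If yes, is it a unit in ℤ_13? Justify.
x ∈ ℤ_13 but not a unit; v_13(x) = 2 > 0

ℤ_13 = {x ∈ ℚ_13 : v_13(x) ≥ 0} and ℤ_13^× = {x ∈ ℤ_13 : v_13(x) = 0}. Here v_13(6084/43) = v_13(num) − v_13(den) = 2; compare against these criteria.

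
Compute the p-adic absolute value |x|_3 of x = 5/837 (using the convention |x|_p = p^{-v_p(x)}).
|5/837|_3 = 27

Step 1 — compute v_3(x) by factoring powers of 3 out of the numerator and denominator: v_3(5/837) = -3. Step 2 — apply |x|_p = p^{-v_p(x)} = 3^{3} = 27.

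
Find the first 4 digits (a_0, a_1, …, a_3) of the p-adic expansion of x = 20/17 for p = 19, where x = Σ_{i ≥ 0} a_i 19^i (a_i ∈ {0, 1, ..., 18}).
(a_0, …, a_3) = (9, 13, 6, 3)

v_19(20/17) = 0 (numerator and denominator both coprime to 19), so x ∈ ℤ_19^×. Compute digits iteratively via a_i = x_i mod 19, x_{i+1} = (x_i − a_i)/19, with x_0 = x:
  x_0 = 20/17;  a_0 = 9;  x_1 = (x_0 − 9)/19 = -7/17
  x_1 = -7/17;  a_1 = 13;  x_2 = (x_1 − 13)/19 = -12/17
  x_2 = -12/17;  a_2 = 6;  x_3 = (x_2 − 6)/19 = -6/17
  x_3 = -6/17;  a_3 = 3;  x_4 = (x_3 − 3)/19 = -3/17
Digits: (9, 13, 6, 3).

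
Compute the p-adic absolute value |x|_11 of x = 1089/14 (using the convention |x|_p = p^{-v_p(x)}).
|1089/14|_11 = 1/121

Step 1 — compute v_11(x) by factoring powers of 11 out of the numerator and denominator: v_11(1089/14) = 2. Step 2 — apply |x|_p = p^{-v_p(x)} = 11^{-2} = 1/121.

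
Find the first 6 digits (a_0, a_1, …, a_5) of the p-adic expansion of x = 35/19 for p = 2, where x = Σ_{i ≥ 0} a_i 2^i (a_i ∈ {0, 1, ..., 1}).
(a_0, …, a_5) = (1, 0, 0, 0, 1, 1)

v_2(35/19) = 0 (numerator and denominator both coprime to 2), so x ∈ ℤ_2^×. Compute digits iteratively via a_i = x_i mod 2, x_{i+1} = (x_i − a_i)/2, with x_0 = x:
  x_0 = 35/19;  a_0 = 1;  x_1 = (x_0 − 1)/2 = 8/19
  x_1 = 8/19;  a_1 = 0;  x_2 = (x_1 − 0)/2 = 4/19
  x_2 = 4/19;  a_2 = 0;  x_3 = (x_2 − 0)/2 = 2/19
  x_3 = 2/19;  a_3 = 0;  x_4 = (x_3 − 0)/2 = 1/19
  x_4 = 1/19;  a_4 = 1;  x_5 = (x_4 − 1)/2 = -9/19
  x_5 = -9/19;  a_5 = 1;  x_6 = (x_5 − 1)/2 = -14/19
Digits: (1, 0, 0, 0, 1, 1).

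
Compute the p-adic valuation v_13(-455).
v_13(-455) = 1

v_13(n) is the largest exponent k such that 13^k divides n. Factor out: -455 = -13^1 · 35. (Sign doesn't affect v_p.) So v_13(-455) = 1.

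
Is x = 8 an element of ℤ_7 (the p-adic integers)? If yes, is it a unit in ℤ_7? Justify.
x ∈ ℤ_7^× (unit); v_7(x) = 0

ℤ_7 = {x ∈ ℚ_7 : v_7(x) ≥ 0} and ℤ_7^× = {x ∈ ℤ_7 : v_7(x) = 0}. Here v_7(8) = v_7(num) − v_7(den) = 0; compare against these criteria.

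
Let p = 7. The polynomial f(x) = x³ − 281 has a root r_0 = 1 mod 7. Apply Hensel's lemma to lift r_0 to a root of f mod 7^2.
r_1 = 29 (mod 49)

Hensel: r_{i+1} = r_i − f(r_i)/f′(r_i) mod 7^{i+2}, where f′(x) = 3x². Iterate:
  r_0 = 1 (mod 7)
  r_1 = 29 (mod 49)
Final: r = 29 with f(r) ≡ 0 mod 7^2.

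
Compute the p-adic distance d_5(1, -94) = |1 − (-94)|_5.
d_5(1, -94) = 1/5

Step 1 — x − y = 1 − (-94) = 95. Step 2 — v_5(95) = 1 (factor: 95 = (5^1 · 19); the sign does not affect v_p). Step 3 — |x − y|_5 = 5^{-1} = 1/5.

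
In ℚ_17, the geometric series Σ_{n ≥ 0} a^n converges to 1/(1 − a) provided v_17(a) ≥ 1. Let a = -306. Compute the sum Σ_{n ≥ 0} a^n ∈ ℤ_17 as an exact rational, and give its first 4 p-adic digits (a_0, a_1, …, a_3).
Σ a^n = 1/(1 − a) = 1/307;  first 4 digits = (1, 16, 16, 0)

v_17(a) = 1 ≥ 1, so the series converges in ℤ_17 to 1/(1 − a) = 1/(1 − (-306)) = 1/307. Expand this rational in ℤ_17: compute digits iteratively via d_i = x_i mod 17, x_{i+1} = (x_i − d_i)/17. The first 4 digits are (1, 16, 16, 0).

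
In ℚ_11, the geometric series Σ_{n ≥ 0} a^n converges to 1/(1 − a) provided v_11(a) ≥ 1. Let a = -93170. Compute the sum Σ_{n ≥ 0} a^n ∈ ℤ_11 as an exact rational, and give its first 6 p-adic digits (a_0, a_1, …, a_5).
Σ a^n = 1/(1 − a) = 1/93171;  first 6 digits = (1, 0, 0, 7, 4, 10)

v_11(a) = 3 ≥ 1, so the series converges in ℤ_11 to 1/(1 − a) = 1/(1 − (-93170)) = 1/93171. Expand this rational in ℤ_11: compute digits iteratively via d_i = x_i mod 11, x_{i+1} = (x_i − d_i)/11. The first 6 digits are (1, 0, 0, 7, 4, 10).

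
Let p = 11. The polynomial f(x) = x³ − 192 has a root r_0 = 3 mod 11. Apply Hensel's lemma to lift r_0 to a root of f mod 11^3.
r_2 = 1125 (mod 1331)

Hensel: r_{i+1} = r_i − f(r_i)/f′(r_i) mod 11^{i+2}, where f′(x) = 3x². Iterate:
  r_0 = 3 (mod 11)
  r_1 = 36 (mod 121)
  r_2 = 1125 (mod 1331)
Final: r = 1125 with f(r) ≡ 0 mod 11^3.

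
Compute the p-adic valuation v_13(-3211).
v_13(-3211) = 2

v_13(n) is the largest exponent k such that 13^k divides n. Factor out: -3211 = -13^2 · 19. (Sign doesn't affect v_p.) So v_13(-3211) = 2.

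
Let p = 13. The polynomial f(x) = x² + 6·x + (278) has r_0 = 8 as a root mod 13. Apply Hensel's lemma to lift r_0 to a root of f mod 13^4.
r_3 = 17259 (mod 28561)

Hensel: r_{i+1} = r_i − f(r_i)·(f′(r_i))^{-1} mod 13^{i+2}, f′(x) = 2x + 6. Iterate:
  r_0 = 8 (mod 13)
  r_1 = 21 (mod 169)
  r_2 = 1880 (mod 2197)
  r_3 = 17259 (mod 28561)
Final: r = 17259 satisfies f(r) ≡ 0 mod 13^4.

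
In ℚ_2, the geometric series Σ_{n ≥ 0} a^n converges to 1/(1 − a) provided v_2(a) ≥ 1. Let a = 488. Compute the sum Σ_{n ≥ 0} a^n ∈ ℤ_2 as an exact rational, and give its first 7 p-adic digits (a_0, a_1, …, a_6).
Σ a^n = 1/(1 − a) = -1/487;  first 7 digits = (1, 0, 0, 1, 0, 1, 0)

v_2(a) = 3 ≥ 1, so the series converges in ℤ_2 to 1/(1 − a) = 1/(1 − 488) = -1/487. Expand this rational in ℤ_2: compute digits iteratively via d_i = x_i mod 2, x_{i+1} = (x_i − d_i)/2. The first 7 digits are (1, 0, 0, 1, 0, 1, 0).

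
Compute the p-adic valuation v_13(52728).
v_13(52728) = 3

v_13(n) is the largest exponent k such that 13^k divides n. Factor out: 52728 = 13^3 · 24. (Sign doesn't affect v_p.) So v_13(52728) = 3.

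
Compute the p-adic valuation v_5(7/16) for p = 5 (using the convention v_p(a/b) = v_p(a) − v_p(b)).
v_5(7/16) = 0

Factor powers of 5 from the numerator and denominator of the reduced fraction: 7 = 5^0 · 7 and 16 = 5^0 · 16. Apply v_p(a/b) = v_p(a) − v_p(b): v_5(7/16) = 0 − 0 = 0.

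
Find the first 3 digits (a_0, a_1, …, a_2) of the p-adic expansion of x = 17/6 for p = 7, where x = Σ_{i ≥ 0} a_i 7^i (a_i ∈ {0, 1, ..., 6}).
(a_0, …, a_2) = (4, 1, 1)

v_7(17/6) = 0 (numerator and denominator both coprime to 7), so x ∈ ℤ_7^×. Compute digits iteratively via a_i = x_i mod 7, x_{i+1} = (x_i − a_i)/7, with x_0 = x:
  x_0 = 17/6;  a_0 = 4;  x_1 = (x_0 − 4)/7 = -1/6
  x_1 = -1/6;  a_1 = 1;  x_2 = (x_1 − 1)/7 = -1/6
  x_2 = -1/6;  a_2 = 1;  x_3 = (x_2 − 1)/7 = -1/6
Digits: (4, 1, 1).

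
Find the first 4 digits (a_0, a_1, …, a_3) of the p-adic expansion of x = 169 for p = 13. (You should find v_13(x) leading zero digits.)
(a_0, …, a_3) = (0, 0, 1, 0)

v_13(169) = 2, so a_0 = ... = a_1 = 0. Factor out: x = 13^2 · u with u = 1 a unit in ℤ_13. Expand u iteratively via a_{v+i} = u_i mod 13, u_{i+1} = (u_i − a_{v+i})/13:
  u_0 = 1;  a_2 = 1;  u_1 = (u_0 − 1)/13 = 0
  u_1 = 0;  a_3 = 0;  u_2 = (u_1 − 0)/13 = 0
Digits: (0, 0, 1, 0).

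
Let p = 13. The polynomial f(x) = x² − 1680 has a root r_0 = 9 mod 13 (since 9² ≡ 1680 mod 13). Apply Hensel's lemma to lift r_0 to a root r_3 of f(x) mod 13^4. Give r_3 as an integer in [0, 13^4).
r_3 = 9590 (mod 28561)

Hensel's recurrence: r_{i+1} = r_i − f(r_i)·(f′(r_i))^{-1} mod 13^{i+2}, with f′(x) = 2x. Iterate:
  r_0 = 9 (mod 13)
  r_1 = 126 (mod 169)
  r_2 = 802 (mod 2197)
  r_3 = 9590 (mod 28561)
Final: r_3 = 9590, and one checks f(r_3) ≡ 0 mod 13^4.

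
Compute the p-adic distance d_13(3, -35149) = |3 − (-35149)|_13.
d_13(3, -35149) = 1/2197

Step 1 — x − y = 3 − (-35149) = 35152. Step 2 — v_13(35152) = 3 (factor: 35152 = (13^3 · 16); the sign does not affect v_p). Step 3 — |x − y|_13 = 13^{-3} = 1/2197.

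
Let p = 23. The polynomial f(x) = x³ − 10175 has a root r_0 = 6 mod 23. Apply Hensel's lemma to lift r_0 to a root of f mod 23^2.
r_1 = 397 (mod 529)

Hensel: r_{i+1} = r_i − f(r_i)/f′(r_i) mod 23^{i+2}, where f′(x) = 3x². Iterate:
  r_0 = 6 (mod 23)
  r_1 = 397 (mod 529)
Final: r = 397 with f(r) ≡ 0 mod 23^2.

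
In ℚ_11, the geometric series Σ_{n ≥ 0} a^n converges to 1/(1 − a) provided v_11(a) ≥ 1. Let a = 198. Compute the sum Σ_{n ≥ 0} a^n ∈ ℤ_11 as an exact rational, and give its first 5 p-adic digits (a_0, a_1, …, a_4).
Σ a^n = 1/(1 − a) = -1/197;  first 5 digits = (1, 7, 6, 9, 7)

v_11(a) = 1 ≥ 1, so the series converges in ℤ_11 to 1/(1 − a) = 1/(1 − 198) = -1/197. Expand this rational in ℤ_11: compute digits iteratively via d_i = x_i mod 11, x_{i+1} = (x_i − d_i)/11. The first 5 digits are (1, 7, 6, 9, 7).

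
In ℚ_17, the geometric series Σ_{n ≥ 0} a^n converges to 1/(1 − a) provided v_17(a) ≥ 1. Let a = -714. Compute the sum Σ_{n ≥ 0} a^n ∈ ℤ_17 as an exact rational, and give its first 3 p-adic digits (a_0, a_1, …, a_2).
Σ a^n = 1/(1 − a) = 1/715;  first 3 digits = (1, 9, 10)

v_17(a) = 1 ≥ 1, so the series converges in ℤ_17 to 1/(1 − a) = 1/(1 − (-714)) = 1/715. Expand this rational in ℤ_17: compute digits iteratively via d_i = x_i mod 17, x_{i+1} = (x_i − d_i)/17. The first 3 digits are (1, 9, 10).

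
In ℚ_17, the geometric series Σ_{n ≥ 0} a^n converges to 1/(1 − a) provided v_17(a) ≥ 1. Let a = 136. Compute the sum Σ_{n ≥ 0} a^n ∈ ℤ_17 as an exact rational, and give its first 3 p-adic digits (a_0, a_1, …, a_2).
Σ a^n = 1/(1 − a) = -1/135;  first 3 digits = (1, 8, 13)

v_17(a) = 1 ≥ 1, so the series converges in ℤ_17 to 1/(1 − a) = 1/(1 − 136) = -1/135. Expand this rational in ℤ_17: compute digits iteratively via d_i = x_i mod 17, x_{i+1} = (x_i − d_i)/17. The first 3 digits are (1, 8, 13).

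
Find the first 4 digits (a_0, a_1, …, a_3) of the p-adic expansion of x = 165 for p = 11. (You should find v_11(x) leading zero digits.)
(a_0, …, a_3) = (0, 4, 1, 0)

v_11(165) = 1, so a_0 = ... = a_0 = 0. Factor out: x = 11^1 · u with u = 15 a unit in ℤ_11. Expand u iteratively via a_{v+i} = u_i mod 11, u_{i+1} = (u_i − a_{v+i})/11:
  u_0 = 15;  a_1 = 4;  u_1 = (u_0 − 4)/11 = 1
  u_1 = 1;  a_2 = 1;  u_2 = (u_1 − 1)/11 = 0
  u_2 = 0;  a_3 = 0;  u_3 = (u_2 − 0)/11 = 0
Digits: (0, 4, 1, 0).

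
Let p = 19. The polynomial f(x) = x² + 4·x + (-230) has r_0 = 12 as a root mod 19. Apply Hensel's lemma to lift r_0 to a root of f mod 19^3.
r_2 = 297 (mod 6859)

Hensel: r_{i+1} = r_i − f(r_i)·(f′(r_i))^{-1} mod 19^{i+2}, f′(x) = 2x + 4. Iterate:
  r_0 = 12 (mod 19)
  r_1 = 297 (mod 361)
  r_2 = 297 (mod 6859)
Final: r = 297 satisfies f(r) ≡ 0 mod 19^3.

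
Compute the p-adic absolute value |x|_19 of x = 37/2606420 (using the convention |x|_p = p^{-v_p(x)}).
|37/2606420|_19 = 130321

Step 1 — compute v_19(x) by factoring powers of 19 out of the numerator and denominator: v_19(37/2606420) = -4. Step 2 — apply |x|_p = p^{-v_p(x)} = 19^{4} = 130321.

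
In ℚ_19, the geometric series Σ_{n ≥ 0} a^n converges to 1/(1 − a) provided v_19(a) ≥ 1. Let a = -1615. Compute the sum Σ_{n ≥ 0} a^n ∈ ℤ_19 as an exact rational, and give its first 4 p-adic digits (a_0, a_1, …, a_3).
Σ a^n = 1/(1 − a) = 1/1616;  first 4 digits = (1, 10, 0, 12)

v_19(a) = 1 ≥ 1, so the series converges in ℤ_19 to 1/(1 − a) = 1/(1 − (-1615)) = 1/1616. Expand this rational in ℤ_19: compute digits iteratively via d_i = x_i mod 19, x_{i+1} = (x_i − d_i)/19. The first 4 digits are (1, 10, 0, 12).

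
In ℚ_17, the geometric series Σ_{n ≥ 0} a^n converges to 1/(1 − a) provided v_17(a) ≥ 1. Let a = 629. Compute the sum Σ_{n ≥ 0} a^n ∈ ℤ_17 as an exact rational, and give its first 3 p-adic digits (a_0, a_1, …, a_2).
Σ a^n = 1/(1 − a) = -1/628;  first 3 digits = (1, 3, 11)

v_17(a) = 1 ≥ 1, so the series converges in ℤ_17 to 1/(1 − a) = 1/(1 − 629) = -1/628. Expand this rational in ℤ_17: compute digits iteratively via d_i = x_i mod 17, x_{i+1} = (x_i − d_i)/17. The first 3 digits are (1, 3, 11).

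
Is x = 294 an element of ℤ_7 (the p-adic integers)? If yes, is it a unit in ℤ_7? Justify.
x ∈ ℤ_7 but not a unit; v_7(x) = 2 > 0

ℤ_7 = {x ∈ ℚ_7 : v_7(x) ≥ 0} and ℤ_7^× = {x ∈ ℤ_7 : v_7(x) = 0}. Here v_7(294) = v_7(num) − v_7(den) = 2; compare against these criteria.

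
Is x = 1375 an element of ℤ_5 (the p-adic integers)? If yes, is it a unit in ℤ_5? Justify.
x ∈ ℤ_5 but not a unit; v_5(x) = 3 > 0

ℤ_5 = {x ∈ ℚ_5 : v_5(x) ≥ 0} and ℤ_5^× = {x ∈ ℤ_5 : v_5(x) = 0}. Here v_5(1375) = v_5(num) − v_5(den) = 3; compare against these criteria.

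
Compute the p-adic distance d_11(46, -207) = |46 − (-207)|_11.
d_11(46, -207) = 1/11

Step 1 — x − y = 46 − (-207) = 253. Step 2 — v_11(253) = 1 (factor: 253 = (11^1 · 23); the sign does not affect v_p). Step 3 — |x − y|_11 = 11^{-1} = 1/11.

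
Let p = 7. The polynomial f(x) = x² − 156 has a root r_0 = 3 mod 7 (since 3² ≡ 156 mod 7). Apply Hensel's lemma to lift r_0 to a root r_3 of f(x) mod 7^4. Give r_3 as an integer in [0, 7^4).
r_3 = 1228 (mod 2401)

Hensel's recurrence: r_{i+1} = r_i − f(r_i)·(f′(r_i))^{-1} mod 7^{i+2}, with f′(x) = 2x. Iterate:
  r_0 = 3 (mod 7)
  r_1 = 3 (mod 49)
  r_2 = 199 (mod 343)
  r_3 = 1228 (mod 2401)
Final: r_3 = 1228, and one checks f(r_3) ≡ 0 mod 7^4.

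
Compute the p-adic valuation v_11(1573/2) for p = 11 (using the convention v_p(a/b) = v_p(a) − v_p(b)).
v_11(1573/2) = 2

Factor powers of 11 from the numerator and denominator of the reduced fraction: 1573 = 11^2 · 13 and 2 = 11^0 · 2. Apply v_p(a/b) = v_p(a) − v_p(b): v_11(1573/2) = 2 − 0 = 2.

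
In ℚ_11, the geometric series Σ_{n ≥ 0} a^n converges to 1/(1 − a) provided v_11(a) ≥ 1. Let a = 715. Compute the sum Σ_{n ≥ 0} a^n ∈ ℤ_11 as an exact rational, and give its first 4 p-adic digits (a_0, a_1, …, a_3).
Σ a^n = 1/(1 − a) = -1/714;  first 4 digits = (1, 10, 6, 9)

v_11(a) = 1 ≥ 1, so the series converges in ℤ_11 to 1/(1 − a) = 1/(1 − 715) = -1/714. Expand this rational in ℤ_11: compute digits iteratively via d_i = x_i mod 11, x_{i+1} = (x_i − d_i)/11. The first 4 digits are (1, 10, 6, 9).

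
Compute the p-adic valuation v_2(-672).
v_2(-672) = 5

v_2(n) is the largest exponent k such that 2^k divides n. Factor out: -672 = -2^5 · 21. (Sign doesn't affect v_p.) So v_2(-672) = 5.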